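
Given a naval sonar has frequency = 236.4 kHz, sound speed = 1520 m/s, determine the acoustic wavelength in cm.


lambda = c/f = 1520 / 236400 = 0.0064 m = 0.64 cm

0.64 cm


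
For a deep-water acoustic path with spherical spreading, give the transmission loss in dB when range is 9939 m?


79.95 dB


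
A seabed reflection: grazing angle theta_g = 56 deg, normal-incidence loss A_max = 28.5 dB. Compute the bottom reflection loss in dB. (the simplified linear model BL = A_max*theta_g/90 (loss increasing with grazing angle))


17.73 dB


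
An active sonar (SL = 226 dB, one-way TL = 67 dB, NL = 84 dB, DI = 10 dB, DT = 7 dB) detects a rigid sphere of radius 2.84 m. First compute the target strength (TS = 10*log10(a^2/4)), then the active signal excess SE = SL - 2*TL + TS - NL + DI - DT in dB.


Step 1: TS = 10*log10(2.84^2/4) = 3.05 dB
Step 2: SE = SL - 2*TL + TS - NL + DI - DT = 226 - 2*67 + (3.05) - 84 + 10 - 7 = 14.05

14.05 dB


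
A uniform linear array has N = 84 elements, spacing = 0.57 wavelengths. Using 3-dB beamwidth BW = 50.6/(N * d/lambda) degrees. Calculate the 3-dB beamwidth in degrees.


BW = 50.6 / (84 * 0.57) = 50.6 / 47.88 = 1.06

1.06 deg


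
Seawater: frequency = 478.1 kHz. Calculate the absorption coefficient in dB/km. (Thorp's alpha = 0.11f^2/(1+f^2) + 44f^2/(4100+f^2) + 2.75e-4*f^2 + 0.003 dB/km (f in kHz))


106.197 dB/km


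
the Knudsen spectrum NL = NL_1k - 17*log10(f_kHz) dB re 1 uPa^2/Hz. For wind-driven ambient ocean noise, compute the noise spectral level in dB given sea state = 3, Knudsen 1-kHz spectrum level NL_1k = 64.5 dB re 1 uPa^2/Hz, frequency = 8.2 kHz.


48.97 dB


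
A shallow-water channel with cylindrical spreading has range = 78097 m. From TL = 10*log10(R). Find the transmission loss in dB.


48.93 dB


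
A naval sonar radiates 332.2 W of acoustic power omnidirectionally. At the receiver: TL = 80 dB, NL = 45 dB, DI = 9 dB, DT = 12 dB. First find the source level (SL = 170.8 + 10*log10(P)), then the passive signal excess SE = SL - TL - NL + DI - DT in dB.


Step 1: SL = 170.8 + 10*log10(332.2) = 196.01 dB
Step 2: SE = SL - TL - NL + DI - DT = 196.01 - 80 - 45 + 9 - 12 = 68.01

68.01 dB


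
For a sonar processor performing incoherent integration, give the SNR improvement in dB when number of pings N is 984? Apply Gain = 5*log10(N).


14.96 dB


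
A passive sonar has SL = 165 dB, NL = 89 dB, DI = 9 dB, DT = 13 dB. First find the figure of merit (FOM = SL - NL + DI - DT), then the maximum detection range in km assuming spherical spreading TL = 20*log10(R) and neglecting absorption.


Step 1: FOM = SL - NL + DI - DT = 165 - 89 + 9 - 13 = 72 dB
Step 2: at max range FOM = TL = 20*log10(R), so R = 10^(72/20) = 3981.07 m = 3.98 km

3.98 km


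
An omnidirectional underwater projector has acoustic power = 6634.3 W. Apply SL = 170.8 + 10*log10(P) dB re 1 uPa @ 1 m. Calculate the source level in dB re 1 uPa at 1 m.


SL = 170.8 + 10*log10(6634.3) = 170.8 + 38.22 = 209.02

209.02 dB


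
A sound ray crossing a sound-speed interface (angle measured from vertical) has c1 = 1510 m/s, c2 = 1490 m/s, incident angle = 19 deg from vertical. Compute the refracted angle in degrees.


sin(theta2) = (c2/c1)*sin(theta1) = (1490/1510)*sin(19 deg) = 0.32126
theta2 = arcsin(0.32126) = 18.74

18.74 deg


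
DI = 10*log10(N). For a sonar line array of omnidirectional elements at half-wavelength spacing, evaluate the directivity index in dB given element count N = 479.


DI = 10*log10(479) = 26.8

26.8 dB


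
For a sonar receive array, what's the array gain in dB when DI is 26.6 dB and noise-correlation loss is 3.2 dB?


23.4 dB


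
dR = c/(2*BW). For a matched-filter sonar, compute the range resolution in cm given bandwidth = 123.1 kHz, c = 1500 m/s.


dR = c/(2*BW) = 1500 / (2 * 123.1e3) = 0.0061 m = 0.61 cm

0.61 cm


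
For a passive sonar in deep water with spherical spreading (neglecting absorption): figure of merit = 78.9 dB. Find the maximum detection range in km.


At max range FOM = TL, so 20*log10(R) = 78.9
R = 10^(78.9/20) = 8810.49 m = 8.81 km

8.81 km


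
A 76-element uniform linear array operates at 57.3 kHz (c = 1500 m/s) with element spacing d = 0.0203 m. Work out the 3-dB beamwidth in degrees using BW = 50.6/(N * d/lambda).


Step 1: lambda = 1500/57300 = 0.02618 m
Step 2: d/lambda = 0.0203/0.02618 = 0.7754
Step 3: BW = 50.6/(N * d/lambda) = 50.6/(76 * 0.7754) = 0.86

0.86 deg


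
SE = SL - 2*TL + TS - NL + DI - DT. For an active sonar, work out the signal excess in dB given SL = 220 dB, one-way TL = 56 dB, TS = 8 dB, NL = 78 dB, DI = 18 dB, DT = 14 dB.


42 dB


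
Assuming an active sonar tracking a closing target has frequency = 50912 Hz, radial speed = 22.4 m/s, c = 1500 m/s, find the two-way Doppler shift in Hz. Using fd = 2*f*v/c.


fd = 2*f*v/c = 2 * 50912 * 22.4 / 1500 = 1520.57

1520.57 Hz


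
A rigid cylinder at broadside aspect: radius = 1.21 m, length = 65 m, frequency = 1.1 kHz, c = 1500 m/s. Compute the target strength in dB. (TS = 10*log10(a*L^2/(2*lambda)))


32.73 dB


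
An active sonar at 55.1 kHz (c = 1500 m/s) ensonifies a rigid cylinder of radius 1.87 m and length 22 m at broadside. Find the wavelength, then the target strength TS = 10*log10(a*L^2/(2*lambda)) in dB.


Step 1: lambda = c/f = 1500/55100 = 0.02722 m
Step 2: TS = 10*log10(a*L^2/(2*lambda)) = 10*log10(1.87*22^2/(2*0.02722)) = 42.21

42.21 dB


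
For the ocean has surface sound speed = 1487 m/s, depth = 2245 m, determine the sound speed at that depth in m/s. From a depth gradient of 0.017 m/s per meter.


1525.165 m/s


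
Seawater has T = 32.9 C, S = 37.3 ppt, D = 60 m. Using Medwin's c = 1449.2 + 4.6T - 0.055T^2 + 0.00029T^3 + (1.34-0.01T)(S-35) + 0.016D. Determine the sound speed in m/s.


c = 1449.2 + 4.6*32.9 - 0.055*32.9^2 + 0.00029*32.9^3 + (1.34 - 0.01*32.9)*(37.3 - 35) + 0.016*60 = 1554.62

1554.62 m/s


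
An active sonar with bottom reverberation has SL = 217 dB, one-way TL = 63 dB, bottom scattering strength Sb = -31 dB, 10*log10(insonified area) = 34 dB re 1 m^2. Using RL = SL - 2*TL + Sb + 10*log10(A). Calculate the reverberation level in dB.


RL = SL - 2*TL + Sb + 10*log10(A) = 217 - 2*63 + (-31) + 34 = 94

94 dB


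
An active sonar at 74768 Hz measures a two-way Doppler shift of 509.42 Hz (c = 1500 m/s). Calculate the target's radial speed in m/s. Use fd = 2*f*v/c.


From fd = 2*f*v/c, v = c*fd/(2*f) = 1500 * 509.42 / (2*74768) = 5.11

5.11 m/s


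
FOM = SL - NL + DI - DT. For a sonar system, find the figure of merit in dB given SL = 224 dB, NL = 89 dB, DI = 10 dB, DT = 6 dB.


FOM = SL - NL + DI - DT = 224 - 89 + 10 - 6 = 139

139 dB


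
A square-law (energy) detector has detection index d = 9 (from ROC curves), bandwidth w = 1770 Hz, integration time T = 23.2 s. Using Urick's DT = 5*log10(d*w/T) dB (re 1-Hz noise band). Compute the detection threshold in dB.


DT = 5*log10(d*w/T) = 5*log10(9 * 1770 / 23.2) = 5*log10(686.64) = 14.18

14.18 dB


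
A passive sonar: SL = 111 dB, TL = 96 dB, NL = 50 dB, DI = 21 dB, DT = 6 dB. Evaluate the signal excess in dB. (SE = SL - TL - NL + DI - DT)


SE = SL - TL - NL + DI - DT = 111 - 96 - 50 + 21 - 6 = -20

-20 dB


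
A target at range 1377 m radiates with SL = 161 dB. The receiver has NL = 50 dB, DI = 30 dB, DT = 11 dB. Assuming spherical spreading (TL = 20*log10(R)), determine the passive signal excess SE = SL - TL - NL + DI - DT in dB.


Step 1: TL = 20*log10(1377) = 62.78 dB
Step 2: SE = 161 - 62.78 - 50 + 30 - 11 = 67.22

67.22 dB


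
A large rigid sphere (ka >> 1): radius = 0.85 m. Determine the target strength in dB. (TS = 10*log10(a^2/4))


TS = 10*log10(0.85^2 / 4) = 10*log10(0.180625) = -7.43

-7.43 dB


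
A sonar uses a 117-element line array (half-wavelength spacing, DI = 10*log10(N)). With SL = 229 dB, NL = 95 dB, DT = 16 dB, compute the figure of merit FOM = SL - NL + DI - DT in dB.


Step 1: DI = 10*log10(117) = 20.68 dB
Step 2: FOM = SL - NL + DI - DT = 229 - 95 + 20.68 - 16 = 138.68

138.68 dB


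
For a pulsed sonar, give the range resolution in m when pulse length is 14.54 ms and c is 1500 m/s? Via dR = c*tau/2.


dR = c*tau/2 = 1500 * 14.54e-3 / 2 = 10.905

10.905 m


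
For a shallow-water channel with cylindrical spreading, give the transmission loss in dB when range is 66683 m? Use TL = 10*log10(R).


TL = 10*log10(66683) = 48.24

48.24 dB


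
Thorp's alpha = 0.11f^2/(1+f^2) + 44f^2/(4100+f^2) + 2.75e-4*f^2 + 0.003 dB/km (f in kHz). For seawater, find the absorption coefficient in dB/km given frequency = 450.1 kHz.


98.952 dB/km


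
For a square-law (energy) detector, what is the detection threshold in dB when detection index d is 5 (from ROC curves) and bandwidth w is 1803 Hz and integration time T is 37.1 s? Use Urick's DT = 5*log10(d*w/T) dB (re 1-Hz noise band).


DT = 5*log10(d*w/T) = 5*log10(5 * 1803 / 37.1) = 5*log10(242.99) = 11.93

11.93 dB


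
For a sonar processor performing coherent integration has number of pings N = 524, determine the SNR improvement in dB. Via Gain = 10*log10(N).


Gain = 10*log10(524) = 27.19

27.19 dB


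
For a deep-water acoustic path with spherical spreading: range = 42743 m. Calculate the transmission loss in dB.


TL = 20*log10(42743) = 92.62

92.62 dB


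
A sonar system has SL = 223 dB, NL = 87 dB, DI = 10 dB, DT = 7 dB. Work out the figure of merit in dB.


FOM = SL - NL + DI - DT = 223 - 87 + 10 - 7 = 139

139 dB


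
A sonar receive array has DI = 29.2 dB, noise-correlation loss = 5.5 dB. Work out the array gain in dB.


AG = DI - L_corr = 29.2 - 5.5 = 23.7

23.7 dB


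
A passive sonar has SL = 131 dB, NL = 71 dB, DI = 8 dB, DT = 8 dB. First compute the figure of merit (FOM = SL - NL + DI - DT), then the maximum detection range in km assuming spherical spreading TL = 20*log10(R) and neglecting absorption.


Step 1: FOM = SL - NL + DI - DT = 131 - 71 + 8 - 8 = 60 dB
Step 2: at max range FOM = TL = 20*log10(R), so R = 10^(60/20) = 1000.0 m = 1.0 km

1.0 km


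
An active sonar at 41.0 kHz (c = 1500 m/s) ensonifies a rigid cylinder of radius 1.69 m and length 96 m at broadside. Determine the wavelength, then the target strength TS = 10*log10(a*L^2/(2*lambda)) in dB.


Step 1: lambda = c/f = 1500/41000 = 0.03659 m
Step 2: TS = 10*log10(a*L^2/(2*lambda)) = 10*log10(1.69*96^2/(2*0.03659)) = 53.28

53.28 dB


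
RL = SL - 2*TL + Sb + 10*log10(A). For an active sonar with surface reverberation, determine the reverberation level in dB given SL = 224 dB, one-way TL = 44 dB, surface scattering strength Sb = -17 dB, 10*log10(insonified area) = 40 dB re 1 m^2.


RL = SL - 2*TL + Sb + 10*log10(A) = 224 - 2*44 + (-17) + 40 = 159

159 dB


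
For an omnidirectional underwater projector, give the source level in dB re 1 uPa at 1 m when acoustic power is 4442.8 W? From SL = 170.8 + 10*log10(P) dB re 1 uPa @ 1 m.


207.28 dB


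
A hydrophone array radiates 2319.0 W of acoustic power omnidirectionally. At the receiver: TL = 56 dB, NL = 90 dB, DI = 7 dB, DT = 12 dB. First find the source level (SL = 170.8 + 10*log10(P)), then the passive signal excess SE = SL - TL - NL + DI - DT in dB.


Step 1: SL = 170.8 + 10*log10(2319.0) = 204.45 dB
Step 2: SE = SL - TL - NL + DI - DT = 204.45 - 56 - 90 + 7 - 12 = 53.45

53.45 dB


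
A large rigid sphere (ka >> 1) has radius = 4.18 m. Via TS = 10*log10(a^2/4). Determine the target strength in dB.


TS = 10*log10(4.18^2 / 4) = 10*log10(4.3681) = 6.4

6.4 dB


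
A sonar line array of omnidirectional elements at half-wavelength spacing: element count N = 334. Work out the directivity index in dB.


DI = 10*log10(334) = 25.24

25.24 dB


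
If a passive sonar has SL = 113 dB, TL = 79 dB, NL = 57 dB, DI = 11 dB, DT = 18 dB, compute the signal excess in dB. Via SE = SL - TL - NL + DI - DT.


SE = SL - TL - NL + DI - DT = 113 - 79 - 57 + 11 - 18 = -30

-30 dB


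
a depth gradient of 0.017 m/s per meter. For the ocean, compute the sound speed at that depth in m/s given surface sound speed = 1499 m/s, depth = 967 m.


c = 1499 + 0.017 * 967 = 1515.439

1515.439 m/s


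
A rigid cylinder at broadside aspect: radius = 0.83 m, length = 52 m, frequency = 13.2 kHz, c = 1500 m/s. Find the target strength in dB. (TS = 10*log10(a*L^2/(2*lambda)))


39.95 dB


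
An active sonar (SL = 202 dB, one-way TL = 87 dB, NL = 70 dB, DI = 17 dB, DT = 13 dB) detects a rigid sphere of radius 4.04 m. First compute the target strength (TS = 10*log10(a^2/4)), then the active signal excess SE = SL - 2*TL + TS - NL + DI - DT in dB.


Step 1: TS = 10*log10(4.04^2/4) = 6.11 dB
Step 2: SE = SL - 2*TL + TS - NL + DI - DT = 202 - 2*87 + (6.11) - 70 + 17 - 13 = -31.89

-31.89 dB


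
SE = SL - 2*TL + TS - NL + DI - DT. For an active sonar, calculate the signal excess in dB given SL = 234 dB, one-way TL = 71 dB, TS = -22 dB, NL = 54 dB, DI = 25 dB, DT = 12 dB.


SE = SL - 2*TL + TS - NL + DI - DT = 234 - 2*71 + (-22) - 54 + 25 - 12 = 29

29 dB


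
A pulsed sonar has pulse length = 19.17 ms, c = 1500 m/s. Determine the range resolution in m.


14.3775 m


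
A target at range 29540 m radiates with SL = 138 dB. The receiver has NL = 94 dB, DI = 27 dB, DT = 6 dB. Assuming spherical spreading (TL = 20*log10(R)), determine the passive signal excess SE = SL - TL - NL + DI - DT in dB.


Step 1: TL = 20*log10(29540) = 89.41 dB
Step 2: SE = 138 - 89.41 - 94 + 27 - 6 = -24.41

-24.41 dB


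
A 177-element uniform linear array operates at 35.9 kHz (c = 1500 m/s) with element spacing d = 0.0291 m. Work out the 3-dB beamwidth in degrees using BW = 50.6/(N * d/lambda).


Step 1: lambda = 1500/35900 = 0.04178 m
Step 2: d/lambda = 0.0291/0.04178 = 0.6965
Step 3: BW = 50.6/(N * d/lambda) = 50.6/(177 * 0.6965) = 0.41

0.41 deg


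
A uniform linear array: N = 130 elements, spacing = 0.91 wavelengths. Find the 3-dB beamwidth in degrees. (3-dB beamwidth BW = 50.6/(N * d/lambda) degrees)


BW = 50.6 / (130 * 0.91) = 50.6 / 118.3 = 0.43

0.43 deg


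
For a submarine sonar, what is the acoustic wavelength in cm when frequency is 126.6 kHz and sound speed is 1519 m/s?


lambda = c/f = 1519 / 126600 = 0.012 m = 1.2 cm

1.2 cm


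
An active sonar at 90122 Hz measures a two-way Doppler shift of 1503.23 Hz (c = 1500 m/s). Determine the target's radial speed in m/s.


From fd = 2*f*v/c, v = c*fd/(2*f) = 1500 * 1503.23 / (2*90122) = 12.51

12.51 m/s


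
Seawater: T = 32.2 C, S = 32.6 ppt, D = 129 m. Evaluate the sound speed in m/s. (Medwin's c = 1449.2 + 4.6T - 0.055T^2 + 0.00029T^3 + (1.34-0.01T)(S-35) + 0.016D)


1549.6 m/s


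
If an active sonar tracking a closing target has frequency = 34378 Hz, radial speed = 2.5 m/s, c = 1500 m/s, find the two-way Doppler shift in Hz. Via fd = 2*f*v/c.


fd = 2*f*v/c = 2 * 34378 * 2.5 / 1500 = 114.59

114.59 Hz


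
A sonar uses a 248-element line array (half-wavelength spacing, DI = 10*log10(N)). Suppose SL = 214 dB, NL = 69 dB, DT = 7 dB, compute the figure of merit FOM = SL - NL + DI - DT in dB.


Step 1: DI = 10*log10(248) = 23.94 dB
Step 2: FOM = SL - NL + DI - DT = 214 - 69 + 23.94 - 7 = 161.94

161.94 dB


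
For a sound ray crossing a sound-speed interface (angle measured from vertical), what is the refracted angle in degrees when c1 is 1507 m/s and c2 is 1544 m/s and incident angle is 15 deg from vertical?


sin(theta2) = (c2/c1)*sin(theta1) = (1544/1507)*sin(15 deg) = 0.26517
theta2 = arcsin(0.26517) = 15.38

15.38 deg


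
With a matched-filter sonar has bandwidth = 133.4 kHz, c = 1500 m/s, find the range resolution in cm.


dR = c/(2*BW) = 1500 / (2 * 133.4e3) = 0.0056 m = 0.56 cm

0.56 cm


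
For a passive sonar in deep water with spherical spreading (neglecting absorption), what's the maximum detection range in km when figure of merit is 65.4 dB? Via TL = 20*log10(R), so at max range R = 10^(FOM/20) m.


At max range FOM = TL, so 20*log10(R) = 65.4
R = 10^(65.4/20) = 1862.09 m = 1.86 km

1.86 km


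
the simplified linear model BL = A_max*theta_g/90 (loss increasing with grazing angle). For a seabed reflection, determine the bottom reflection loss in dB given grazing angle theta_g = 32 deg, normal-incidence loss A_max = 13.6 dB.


BL = A_max * theta_g / 90 = 13.6 * 32 / 90 = 4.84

4.84 dB


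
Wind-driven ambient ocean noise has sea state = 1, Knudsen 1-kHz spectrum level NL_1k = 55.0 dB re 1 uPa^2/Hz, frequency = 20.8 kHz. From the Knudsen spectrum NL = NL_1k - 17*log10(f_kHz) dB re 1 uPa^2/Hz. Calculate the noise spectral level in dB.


32.59 dB


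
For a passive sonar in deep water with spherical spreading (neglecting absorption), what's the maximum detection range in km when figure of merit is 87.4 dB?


At max range FOM = TL, so 20*log10(R) = 87.4
R = 10^(87.4/20) = 23442.29 m = 23.44 km

23.44 km


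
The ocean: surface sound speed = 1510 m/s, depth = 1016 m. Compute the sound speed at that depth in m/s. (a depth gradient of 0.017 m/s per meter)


c = 1510 + 0.017 * 1016 = 1527.272

1527.272 m/s


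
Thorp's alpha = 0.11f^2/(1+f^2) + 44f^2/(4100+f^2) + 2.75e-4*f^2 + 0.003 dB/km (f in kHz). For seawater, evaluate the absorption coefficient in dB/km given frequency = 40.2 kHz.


f^2 = 1616.04
alpha = 0.11*1616.04/(1+1616.04) + 44*1616.04/(4100+1616.04) + 2.75e-4*1616.04 + 0.003 = 12.997

12.997 dB/km


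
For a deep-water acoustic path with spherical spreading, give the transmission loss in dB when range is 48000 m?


TL = 20*log10(48000) = 93.62

93.62 dB


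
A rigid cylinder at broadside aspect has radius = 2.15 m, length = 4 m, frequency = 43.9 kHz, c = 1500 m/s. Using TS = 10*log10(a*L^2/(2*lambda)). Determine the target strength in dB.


27.02 dB


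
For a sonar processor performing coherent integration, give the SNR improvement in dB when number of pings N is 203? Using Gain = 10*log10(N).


Gain = 10*log10(203) = 23.07

23.07 dB


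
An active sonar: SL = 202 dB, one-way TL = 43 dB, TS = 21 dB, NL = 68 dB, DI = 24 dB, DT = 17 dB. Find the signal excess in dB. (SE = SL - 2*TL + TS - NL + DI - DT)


SE = SL - 2*TL + TS - NL + DI - DT = 202 - 2*43 + (21) - 68 + 24 - 17 = 76

76 dB


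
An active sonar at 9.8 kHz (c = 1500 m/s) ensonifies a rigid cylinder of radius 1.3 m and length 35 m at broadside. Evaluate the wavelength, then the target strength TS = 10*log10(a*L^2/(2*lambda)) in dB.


Step 1: lambda = c/f = 1500/9800 = 0.15306 m
Step 2: TS = 10*log10(a*L^2/(2*lambda)) = 10*log10(1.3*35^2/(2*0.15306)) = 37.16

37.16 dB


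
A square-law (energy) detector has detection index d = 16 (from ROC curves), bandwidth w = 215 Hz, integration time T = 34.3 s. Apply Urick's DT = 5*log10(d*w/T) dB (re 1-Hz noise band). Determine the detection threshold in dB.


DT = 5*log10(d*w/T) = 5*log10(16 * 215 / 34.3) = 5*log10(100.29) = 10.01

10.01 dB


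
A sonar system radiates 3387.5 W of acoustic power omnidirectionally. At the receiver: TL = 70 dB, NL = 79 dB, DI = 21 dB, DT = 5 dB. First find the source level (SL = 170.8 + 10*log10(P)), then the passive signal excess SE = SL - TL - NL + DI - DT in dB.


Step 1: SL = 170.8 + 10*log10(3387.5) = 206.1 dB
Step 2: SE = SL - TL - NL + DI - DT = 206.1 - 70 - 79 + 21 - 5 = 73.1

73.1 dB


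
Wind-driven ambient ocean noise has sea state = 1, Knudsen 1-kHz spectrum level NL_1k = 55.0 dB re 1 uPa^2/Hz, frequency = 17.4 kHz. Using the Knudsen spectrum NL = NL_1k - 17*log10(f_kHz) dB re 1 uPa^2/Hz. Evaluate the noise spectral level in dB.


NL = NL_1k - 17*log10(f_kHz) = 55.0 - 17*log10(17.4) = 55.0 - (21.09) = 33.91

33.91 dB


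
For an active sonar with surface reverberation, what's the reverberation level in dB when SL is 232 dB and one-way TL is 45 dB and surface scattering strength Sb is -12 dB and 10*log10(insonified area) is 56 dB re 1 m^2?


186 dB


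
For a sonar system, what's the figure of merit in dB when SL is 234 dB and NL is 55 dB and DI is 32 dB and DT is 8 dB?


203 dB


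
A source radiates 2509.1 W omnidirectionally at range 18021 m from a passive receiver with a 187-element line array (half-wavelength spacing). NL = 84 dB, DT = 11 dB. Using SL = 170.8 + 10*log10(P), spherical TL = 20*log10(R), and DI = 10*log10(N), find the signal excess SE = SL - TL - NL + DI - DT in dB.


Step 1: SL = 170.8 + 10*log10(2509.1) = 204.8 dB
Step 2: TL = 20*log10(18021) = 85.12 dB
Step 3: DI = 10*log10(187) = 22.72 dB
Step 4: SE = SL - TL - NL + DI - DT = 204.8 - 85.12 - 84 + 22.72 - 11 = 47.4

47.4 dB


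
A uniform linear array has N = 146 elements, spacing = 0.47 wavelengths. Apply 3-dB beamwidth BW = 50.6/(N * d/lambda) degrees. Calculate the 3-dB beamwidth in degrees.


0.74 deg


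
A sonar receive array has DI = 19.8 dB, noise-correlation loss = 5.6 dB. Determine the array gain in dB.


AG = DI - L_corr = 19.8 - 5.6 = 14.2

14.2 dB


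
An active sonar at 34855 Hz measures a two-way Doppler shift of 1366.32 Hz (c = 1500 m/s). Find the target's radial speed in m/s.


29.4 m/s


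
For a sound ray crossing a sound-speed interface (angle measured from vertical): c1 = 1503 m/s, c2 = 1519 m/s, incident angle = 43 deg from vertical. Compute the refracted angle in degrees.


sin(theta2) = (c2/c1)*sin(theta1) = (1519/1503)*sin(43 deg) = 0.68926
theta2 = arcsin(0.68926) = 43.57

43.57 deg


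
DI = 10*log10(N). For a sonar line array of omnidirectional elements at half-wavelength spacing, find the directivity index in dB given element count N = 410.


DI = 10*log10(410) = 26.13

26.13 dB


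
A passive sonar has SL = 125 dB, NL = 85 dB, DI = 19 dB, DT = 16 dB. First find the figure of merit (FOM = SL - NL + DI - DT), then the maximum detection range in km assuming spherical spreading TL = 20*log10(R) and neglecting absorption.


Step 1: FOM = SL - NL + DI - DT = 125 - 85 + 19 - 16 = 43 dB
Step 2: at max range FOM = TL = 20*log10(R), so R = 10^(43/20) = 141.25 m = 0.14 km

0.14 km


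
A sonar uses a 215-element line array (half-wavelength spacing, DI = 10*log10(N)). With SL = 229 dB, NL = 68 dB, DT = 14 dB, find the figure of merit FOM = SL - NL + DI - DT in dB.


Step 1: DI = 10*log10(215) = 23.32 dB
Step 2: FOM = SL - NL + DI - DT = 229 - 68 + 23.32 - 14 = 170.32

170.32 dB


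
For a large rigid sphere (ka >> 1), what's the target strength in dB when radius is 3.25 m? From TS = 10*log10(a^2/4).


4.22 dB


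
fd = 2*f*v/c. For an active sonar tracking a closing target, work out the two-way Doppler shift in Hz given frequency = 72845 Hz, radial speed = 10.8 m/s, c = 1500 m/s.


fd = 2*f*v/c = 2 * 72845 * 10.8 / 1500 = 1048.97

1048.97 Hz


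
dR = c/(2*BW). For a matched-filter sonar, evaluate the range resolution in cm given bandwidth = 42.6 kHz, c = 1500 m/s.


dR = c/(2*BW) = 1500 / (2 * 42.6e3) = 0.0176 m = 1.76 cm

1.76 cm


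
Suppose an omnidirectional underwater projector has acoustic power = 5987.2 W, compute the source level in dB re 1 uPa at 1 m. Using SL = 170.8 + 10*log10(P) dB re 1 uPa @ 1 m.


SL = 170.8 + 10*log10(5987.2) = 170.8 + 37.77 = 208.57

208.57 dB


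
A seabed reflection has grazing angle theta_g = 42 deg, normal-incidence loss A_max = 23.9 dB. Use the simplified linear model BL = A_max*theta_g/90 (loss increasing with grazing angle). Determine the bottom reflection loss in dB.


11.15 dB


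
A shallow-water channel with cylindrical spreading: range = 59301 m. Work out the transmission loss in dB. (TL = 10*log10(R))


47.73 dB


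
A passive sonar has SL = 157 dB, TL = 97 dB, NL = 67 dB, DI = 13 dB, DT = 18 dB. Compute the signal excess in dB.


-12 dB


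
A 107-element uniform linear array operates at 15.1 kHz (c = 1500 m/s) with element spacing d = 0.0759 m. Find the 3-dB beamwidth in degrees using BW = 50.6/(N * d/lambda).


Step 1: lambda = 1500/15100 = 0.09934 m
Step 2: d/lambda = 0.0759/0.09934 = 0.764
Step 3: BW = 50.6/(N * d/lambda) = 50.6/(107 * 0.764) = 0.62

0.62 deg


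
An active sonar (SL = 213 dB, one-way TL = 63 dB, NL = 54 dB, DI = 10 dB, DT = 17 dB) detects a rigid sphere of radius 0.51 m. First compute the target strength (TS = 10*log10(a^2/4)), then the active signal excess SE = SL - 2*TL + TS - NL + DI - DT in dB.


Step 1: TS = 10*log10(0.51^2/4) = -11.87 dB
Step 2: SE = SL - 2*TL + TS - NL + DI - DT = 213 - 2*63 + (-11.87) - 54 + 10 - 17 = 14.13

14.13 dB


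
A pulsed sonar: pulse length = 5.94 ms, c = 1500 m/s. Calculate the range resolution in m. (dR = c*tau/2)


dR = c*tau/2 = 1500 * 5.94e-3 / 2 = 4.455

4.455 m


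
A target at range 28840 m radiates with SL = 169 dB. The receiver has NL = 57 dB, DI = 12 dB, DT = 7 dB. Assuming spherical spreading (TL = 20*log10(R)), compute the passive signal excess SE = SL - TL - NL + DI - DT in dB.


Step 1: TL = 20*log10(28840) = 89.2 dB
Step 2: SE = 169 - 89.2 - 57 + 12 - 7 = 27.8

27.8 dB


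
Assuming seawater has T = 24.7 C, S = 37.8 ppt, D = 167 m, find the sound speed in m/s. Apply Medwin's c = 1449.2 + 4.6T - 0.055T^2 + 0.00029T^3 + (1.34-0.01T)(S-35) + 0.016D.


c = 1449.2 + 4.6*24.7 - 0.055*24.7^2 + 0.00029*24.7^3 + (1.34 - 0.01*24.7)*(37.8 - 35) + 0.016*167 = 1539.37

1539.37 m/s


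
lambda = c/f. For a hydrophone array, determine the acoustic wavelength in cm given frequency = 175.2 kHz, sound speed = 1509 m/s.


lambda = c/f = 1509 / 175200 = 0.0086 m = 0.86 cm

0.86 cm


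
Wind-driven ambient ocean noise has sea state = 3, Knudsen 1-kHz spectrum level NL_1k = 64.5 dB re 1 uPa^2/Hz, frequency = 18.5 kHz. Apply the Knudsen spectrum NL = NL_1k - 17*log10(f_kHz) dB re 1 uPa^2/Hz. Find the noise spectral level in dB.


NL = NL_1k - 17*log10(f_kHz) = 64.5 - 17*log10(18.5) = 64.5 - (21.54) = 42.96

42.96 dB


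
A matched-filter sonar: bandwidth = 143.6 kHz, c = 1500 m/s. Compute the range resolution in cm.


dR = c/(2*BW) = 1500 / (2 * 143.6e3) = 0.0052 m = 0.52 cm

0.52 cm


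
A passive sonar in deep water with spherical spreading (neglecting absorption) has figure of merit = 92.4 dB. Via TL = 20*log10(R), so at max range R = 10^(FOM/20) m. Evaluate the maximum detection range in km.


At max range FOM = TL, so 20*log10(R) = 92.4
R = 10^(92.4/20) = 41686.94 m = 41.69 km

41.69 km


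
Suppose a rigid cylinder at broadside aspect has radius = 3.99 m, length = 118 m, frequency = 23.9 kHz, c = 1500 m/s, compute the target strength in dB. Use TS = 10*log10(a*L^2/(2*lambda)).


lambda = 1500/23900 = 0.06276 m
TS = 10*log10(3.99*118^2/(2*0.06276)) = 56.46

56.46 dB


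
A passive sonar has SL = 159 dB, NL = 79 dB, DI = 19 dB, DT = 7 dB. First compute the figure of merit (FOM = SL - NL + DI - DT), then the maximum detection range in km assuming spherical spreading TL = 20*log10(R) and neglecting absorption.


Step 1: FOM = SL - NL + DI - DT = 159 - 79 + 19 - 7 = 92 dB
Step 2: at max range FOM = TL = 20*log10(R), so R = 10^(92/20) = 39810.72 m = 39.81 km

39.81 km


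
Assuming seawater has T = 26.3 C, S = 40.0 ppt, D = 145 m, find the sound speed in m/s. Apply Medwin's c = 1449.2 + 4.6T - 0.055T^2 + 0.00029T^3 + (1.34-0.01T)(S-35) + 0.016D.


1545.12 m/s


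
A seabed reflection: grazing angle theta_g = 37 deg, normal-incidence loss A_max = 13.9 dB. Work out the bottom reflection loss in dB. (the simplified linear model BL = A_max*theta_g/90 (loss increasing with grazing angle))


5.71 dB


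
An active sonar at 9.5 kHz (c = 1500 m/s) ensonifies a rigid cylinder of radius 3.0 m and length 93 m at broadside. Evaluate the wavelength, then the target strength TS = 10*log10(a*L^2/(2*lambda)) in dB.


Step 1: lambda = c/f = 1500/9500 = 0.15789 m
Step 2: TS = 10*log10(a*L^2/(2*lambda)) = 10*log10(3.0*93^2/(2*0.15789)) = 49.15

49.15 dB


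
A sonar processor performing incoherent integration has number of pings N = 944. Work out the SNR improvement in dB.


Gain = 5*log10(944) = 14.87

14.87 dB


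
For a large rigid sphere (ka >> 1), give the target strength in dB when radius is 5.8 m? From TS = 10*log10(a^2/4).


TS = 10*log10(5.8^2 / 4) = 10*log10(8.41) = 9.25

9.25 dB


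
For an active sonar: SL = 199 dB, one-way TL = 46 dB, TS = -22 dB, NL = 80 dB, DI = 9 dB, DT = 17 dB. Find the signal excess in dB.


-3 dB


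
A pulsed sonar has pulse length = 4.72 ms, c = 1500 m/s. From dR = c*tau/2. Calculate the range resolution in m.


dR = c*tau/2 = 1500 * 4.72e-3 / 2 = 3.54

3.54 m


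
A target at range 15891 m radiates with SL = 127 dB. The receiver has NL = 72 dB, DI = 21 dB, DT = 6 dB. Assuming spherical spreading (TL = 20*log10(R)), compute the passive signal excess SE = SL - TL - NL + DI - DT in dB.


Step 1: TL = 20*log10(15891) = 84.02 dB
Step 2: SE = 127 - 84.02 - 72 + 21 - 6 = -14.02

-14.02 dB


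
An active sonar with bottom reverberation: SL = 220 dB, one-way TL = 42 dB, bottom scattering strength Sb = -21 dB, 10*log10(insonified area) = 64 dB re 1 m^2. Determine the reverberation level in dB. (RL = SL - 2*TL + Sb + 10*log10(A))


RL = SL - 2*TL + Sb + 10*log10(A) = 220 - 2*42 + (-21) + 64 = 179

179 dB


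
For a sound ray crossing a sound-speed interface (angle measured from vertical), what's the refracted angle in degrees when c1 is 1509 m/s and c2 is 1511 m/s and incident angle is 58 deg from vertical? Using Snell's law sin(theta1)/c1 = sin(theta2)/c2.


58.12 deg


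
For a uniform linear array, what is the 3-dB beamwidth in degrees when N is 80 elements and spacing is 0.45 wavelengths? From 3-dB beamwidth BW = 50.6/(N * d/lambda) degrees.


BW = 50.6 / (80 * 0.45) = 50.6 / 36.0 = 1.41

1.41 deg


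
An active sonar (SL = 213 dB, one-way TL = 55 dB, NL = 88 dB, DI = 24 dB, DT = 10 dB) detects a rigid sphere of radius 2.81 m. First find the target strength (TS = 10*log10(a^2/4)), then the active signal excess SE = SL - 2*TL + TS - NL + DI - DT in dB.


Step 1: TS = 10*log10(2.81^2/4) = 2.95 dB
Step 2: SE = SL - 2*TL + TS - NL + DI - DT = 213 - 2*55 + (2.95) - 88 + 24 - 10 = 31.95

31.95 dB


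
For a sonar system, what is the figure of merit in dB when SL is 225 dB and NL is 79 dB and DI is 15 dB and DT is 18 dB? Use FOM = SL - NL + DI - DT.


FOM = SL - NL + DI - DT = 225 - 79 + 15 - 18 = 143

143 dB


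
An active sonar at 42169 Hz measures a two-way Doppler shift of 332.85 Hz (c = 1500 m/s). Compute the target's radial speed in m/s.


From fd = 2*f*v/c, v = c*fd/(2*f) = 1500 * 332.85 / (2*42169) = 5.92

5.92 m/s


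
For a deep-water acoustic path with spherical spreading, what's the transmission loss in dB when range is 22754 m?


TL = 20*log10(22754) = 87.14

87.14 dB


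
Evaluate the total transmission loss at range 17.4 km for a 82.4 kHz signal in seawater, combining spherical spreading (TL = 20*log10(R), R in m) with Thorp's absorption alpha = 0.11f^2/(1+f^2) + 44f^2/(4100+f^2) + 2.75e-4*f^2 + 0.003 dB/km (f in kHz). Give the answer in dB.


Step 1 (Thorp): alpha = 0.11*6789.76/(1+6789.76) + 44*6789.76/(4100+6789.76) + 2.75e-4*6789.76 + 0.003 = 29.4141 dB/km
Step 2: TL_spread = 20*log10(17400) = 84.81 dB
Step 3: TL_abs = alpha*R = 29.4141 * 17.4 = 511.81 dB
Step 4: TL_total = 84.81 + 511.81 = 596.62

596.62 dB


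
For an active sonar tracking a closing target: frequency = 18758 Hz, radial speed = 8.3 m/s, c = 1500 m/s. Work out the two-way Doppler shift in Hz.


fd = 2*f*v/c = 2 * 18758 * 8.3 / 1500 = 207.59

207.59 Hz


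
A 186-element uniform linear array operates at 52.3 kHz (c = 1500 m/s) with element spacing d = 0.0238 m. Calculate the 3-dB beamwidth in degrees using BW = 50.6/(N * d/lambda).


0.33 deg


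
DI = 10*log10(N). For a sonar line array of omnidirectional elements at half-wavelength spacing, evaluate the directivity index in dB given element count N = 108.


20.33 dB


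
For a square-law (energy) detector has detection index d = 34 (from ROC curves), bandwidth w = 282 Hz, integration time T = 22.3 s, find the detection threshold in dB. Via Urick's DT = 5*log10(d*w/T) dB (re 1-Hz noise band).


DT = 5*log10(d*w/T) = 5*log10(34 * 282 / 22.3) = 5*log10(429.96) = 13.17

13.17 dB


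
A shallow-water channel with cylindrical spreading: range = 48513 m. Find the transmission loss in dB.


TL = 10*log10(48513) = 46.86

46.86 dB


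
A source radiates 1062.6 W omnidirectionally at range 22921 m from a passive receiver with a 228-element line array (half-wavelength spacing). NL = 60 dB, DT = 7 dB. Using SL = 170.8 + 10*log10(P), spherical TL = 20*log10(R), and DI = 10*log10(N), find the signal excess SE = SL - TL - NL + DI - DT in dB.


Step 1: SL = 170.8 + 10*log10(1062.6) = 201.06 dB
Step 2: TL = 20*log10(22921) = 87.2 dB
Step 3: DI = 10*log10(228) = 23.58 dB
Step 4: SE = SL - TL - NL + DI - DT = 201.06 - 87.2 - 60 + 23.58 - 7 = 70.44

70.44 dB


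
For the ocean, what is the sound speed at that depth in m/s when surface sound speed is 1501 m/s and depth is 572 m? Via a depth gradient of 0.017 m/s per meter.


c = 1501 + 0.017 * 572 = 1510.724

1510.724 m/s


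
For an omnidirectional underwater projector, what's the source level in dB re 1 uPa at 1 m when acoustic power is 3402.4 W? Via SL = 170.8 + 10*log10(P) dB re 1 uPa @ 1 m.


206.12 dB


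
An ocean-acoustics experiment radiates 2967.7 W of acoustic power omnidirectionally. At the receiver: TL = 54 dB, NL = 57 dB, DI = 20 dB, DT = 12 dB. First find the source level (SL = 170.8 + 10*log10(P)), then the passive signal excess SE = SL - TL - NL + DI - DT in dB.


Step 1: SL = 170.8 + 10*log10(2967.7) = 205.52 dB
Step 2: SE = SL - TL - NL + DI - DT = 205.52 - 54 - 57 + 20 - 12 = 102.52

102.52 dB


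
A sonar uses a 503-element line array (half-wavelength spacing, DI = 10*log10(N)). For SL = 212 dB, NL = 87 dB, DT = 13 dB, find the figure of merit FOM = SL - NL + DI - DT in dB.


Step 1: DI = 10*log10(503) = 27.02 dB
Step 2: FOM = SL - NL + DI - DT = 212 - 87 + 27.02 - 13 = 139.02

139.02 dB


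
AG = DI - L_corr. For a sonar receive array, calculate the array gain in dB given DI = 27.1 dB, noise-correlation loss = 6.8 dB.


AG = DI - L_corr = 27.1 - 6.8 = 20.3

20.3 dB


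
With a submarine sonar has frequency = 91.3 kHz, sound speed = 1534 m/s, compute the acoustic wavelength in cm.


1.68 cm


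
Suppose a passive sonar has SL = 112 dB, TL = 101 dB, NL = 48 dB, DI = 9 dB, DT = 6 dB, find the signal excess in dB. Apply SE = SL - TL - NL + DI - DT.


SE = SL - TL - NL + DI - DT = 112 - 101 - 48 + 9 - 6 = -34

-34 dB


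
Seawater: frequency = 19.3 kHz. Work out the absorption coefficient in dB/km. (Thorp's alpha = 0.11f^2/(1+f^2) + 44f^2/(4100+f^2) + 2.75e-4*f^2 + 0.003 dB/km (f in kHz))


f^2 = 372.49
alpha = 0.11*372.49/(1+372.49) + 44*372.49/(4100+372.49) + 2.75e-4*372.49 + 0.003 = 3.88

3.88 dB/km


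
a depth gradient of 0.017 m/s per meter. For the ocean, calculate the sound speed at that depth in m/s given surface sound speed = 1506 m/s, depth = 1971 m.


1539.507 m/s


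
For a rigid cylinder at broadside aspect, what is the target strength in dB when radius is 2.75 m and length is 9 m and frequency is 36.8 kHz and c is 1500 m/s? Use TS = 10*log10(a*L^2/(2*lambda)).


lambda = 1500/36800 = 0.04076 m
TS = 10*log10(2.75*9^2/(2*0.04076)) = 34.37

34.37 dB


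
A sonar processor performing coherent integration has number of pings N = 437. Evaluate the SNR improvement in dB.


Gain = 10*log10(437) = 26.4

26.4 dB


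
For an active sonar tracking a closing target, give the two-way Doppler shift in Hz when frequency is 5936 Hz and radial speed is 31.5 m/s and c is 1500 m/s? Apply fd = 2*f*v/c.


fd = 2*f*v/c = 2 * 5936 * 31.5 / 1500 = 249.31

249.31 Hz


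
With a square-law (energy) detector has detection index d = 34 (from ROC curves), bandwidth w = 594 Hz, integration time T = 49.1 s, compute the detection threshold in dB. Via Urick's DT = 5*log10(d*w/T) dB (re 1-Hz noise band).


DT = 5*log10(d*w/T) = 5*log10(34 * 594 / 49.1) = 5*log10(411.32) = 13.07

13.07 dB


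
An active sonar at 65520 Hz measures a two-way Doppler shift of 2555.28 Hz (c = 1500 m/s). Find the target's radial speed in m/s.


From fd = 2*f*v/c, v = c*fd/(2*f) = 1500 * 2555.28 / (2*65520) = 29.25

29.25 m/s


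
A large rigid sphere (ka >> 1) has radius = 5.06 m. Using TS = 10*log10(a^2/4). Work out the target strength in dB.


TS = 10*log10(5.06^2 / 4) = 10*log10(6.4009) = 8.06

8.06 dB


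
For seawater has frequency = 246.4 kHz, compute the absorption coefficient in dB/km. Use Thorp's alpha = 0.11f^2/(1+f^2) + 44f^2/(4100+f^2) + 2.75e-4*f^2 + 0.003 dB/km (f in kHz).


f^2 = 60712.96
alpha = 0.11*60712.96/(1+60712.96) + 44*60712.96/(4100+60712.96) + 2.75e-4*60712.96 + 0.003 = 58.026

58.026 dB/km


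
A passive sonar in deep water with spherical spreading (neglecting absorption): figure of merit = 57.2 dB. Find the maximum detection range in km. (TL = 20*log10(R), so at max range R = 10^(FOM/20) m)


At max range FOM = TL, so 20*log10(R) = 57.2
R = 10^(57.2/20) = 724.44 m = 0.72 km

0.72 km


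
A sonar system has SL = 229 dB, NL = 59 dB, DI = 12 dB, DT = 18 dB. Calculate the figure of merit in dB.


FOM = SL - NL + DI - DT = 229 - 59 + 12 - 18 = 164

164 dB


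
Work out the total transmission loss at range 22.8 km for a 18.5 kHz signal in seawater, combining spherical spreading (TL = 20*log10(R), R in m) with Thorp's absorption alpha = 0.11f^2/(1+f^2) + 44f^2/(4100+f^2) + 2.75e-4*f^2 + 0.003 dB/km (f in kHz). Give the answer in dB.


Step 1 (Thorp): alpha = 0.11*342.25/(1+342.25) + 44*342.25/(4100+342.25) + 2.75e-4*342.25 + 0.003 = 3.5967 dB/km
Step 2: TL_spread = 20*log10(22800) = 87.16 dB
Step 3: TL_abs = alpha*R = 3.5967 * 22.8 = 82.0 dB
Step 4: TL_total = 87.16 + 82.0 = 169.16

169.16 dB


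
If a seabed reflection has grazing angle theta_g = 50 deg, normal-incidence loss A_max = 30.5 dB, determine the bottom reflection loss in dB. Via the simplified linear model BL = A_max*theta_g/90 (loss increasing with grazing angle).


16.94 dB


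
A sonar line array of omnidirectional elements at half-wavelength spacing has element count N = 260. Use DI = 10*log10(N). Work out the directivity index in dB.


DI = 10*log10(260) = 24.15

24.15 dB


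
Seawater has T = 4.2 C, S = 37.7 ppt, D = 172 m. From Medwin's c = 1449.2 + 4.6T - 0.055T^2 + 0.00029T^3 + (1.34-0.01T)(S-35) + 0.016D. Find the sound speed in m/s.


c = 1449.2 + 4.6*4.2 - 0.055*4.2^2 + 0.00029*4.2^3 + (1.34 - 0.01*4.2)*(37.7 - 35) + 0.016*172 = 1473.83

1473.83 m/s


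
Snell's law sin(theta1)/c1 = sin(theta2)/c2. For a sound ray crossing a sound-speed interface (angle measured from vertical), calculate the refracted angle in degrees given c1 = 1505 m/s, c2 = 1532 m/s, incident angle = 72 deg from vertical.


sin(theta2) = (c2/c1)*sin(theta1) = (1532/1505)*sin(72 deg) = 0.96812
theta2 = arcsin(0.96812) = 75.49

75.49 deg


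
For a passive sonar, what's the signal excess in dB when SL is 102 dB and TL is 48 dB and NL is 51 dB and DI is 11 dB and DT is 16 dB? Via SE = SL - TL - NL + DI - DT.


SE = SL - TL - NL + DI - DT = 102 - 48 - 51 + 11 - 16 = -2

-2 dB


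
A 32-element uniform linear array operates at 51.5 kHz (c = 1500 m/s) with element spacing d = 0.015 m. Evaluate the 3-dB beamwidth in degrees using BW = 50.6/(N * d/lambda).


3.07 deg


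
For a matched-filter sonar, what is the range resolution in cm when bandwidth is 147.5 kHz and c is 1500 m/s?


dR = c/(2*BW) = 1500 / (2 * 147.5e3) = 0.0051 m = 0.51 cm

0.51 cm


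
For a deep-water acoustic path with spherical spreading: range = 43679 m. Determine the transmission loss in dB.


92.81 dB


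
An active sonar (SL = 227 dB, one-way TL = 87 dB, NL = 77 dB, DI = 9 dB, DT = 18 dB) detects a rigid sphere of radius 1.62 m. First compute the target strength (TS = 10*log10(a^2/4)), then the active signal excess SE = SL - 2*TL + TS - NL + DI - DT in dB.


Step 1: TS = 10*log10(1.62^2/4) = -1.83 dB
Step 2: SE = SL - 2*TL + TS - NL + DI - DT = 227 - 2*87 + (-1.83) - 77 + 9 - 18 = -34.83

-34.83 dB
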